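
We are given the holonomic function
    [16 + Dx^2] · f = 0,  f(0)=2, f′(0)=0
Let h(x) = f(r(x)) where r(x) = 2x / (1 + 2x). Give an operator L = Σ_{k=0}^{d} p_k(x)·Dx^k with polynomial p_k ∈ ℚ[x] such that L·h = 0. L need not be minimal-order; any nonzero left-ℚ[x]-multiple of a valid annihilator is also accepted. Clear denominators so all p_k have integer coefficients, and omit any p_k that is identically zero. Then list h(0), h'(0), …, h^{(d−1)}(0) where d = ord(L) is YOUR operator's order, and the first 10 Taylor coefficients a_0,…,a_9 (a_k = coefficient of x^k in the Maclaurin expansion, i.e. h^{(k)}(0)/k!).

f: a_k = 2, 0, -16, 0, 64/3, 0, -512/45, 0, 1024/315, 0, …
Change of var in L_f (x↦r) gives L₀.
L = 64 + (4 + 24·x + 48·x^2 + 32·x^3)·Dx + (1 + 8·x + 24·x^2 + 32·x^3 + 16·x^4)·Dx^2  (order 2).
h: a_k = 2, 0, -64, 256, -1280/3, -2048/3, 351232/45, -167936/5, 6434816/63, -73465856/315, …
ICs: h(0) = 2, h′(0) = 0.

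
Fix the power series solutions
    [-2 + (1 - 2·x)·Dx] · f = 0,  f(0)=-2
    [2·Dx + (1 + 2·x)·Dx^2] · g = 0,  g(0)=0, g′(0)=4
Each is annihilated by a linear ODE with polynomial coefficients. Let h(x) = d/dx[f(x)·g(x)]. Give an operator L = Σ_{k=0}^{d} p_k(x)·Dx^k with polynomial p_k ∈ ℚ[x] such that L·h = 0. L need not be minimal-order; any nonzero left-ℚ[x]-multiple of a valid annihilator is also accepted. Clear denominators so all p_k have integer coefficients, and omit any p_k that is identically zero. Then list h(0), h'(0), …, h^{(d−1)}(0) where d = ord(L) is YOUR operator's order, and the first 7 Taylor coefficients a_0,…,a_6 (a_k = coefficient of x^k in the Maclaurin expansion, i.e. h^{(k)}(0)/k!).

f: a_k = -2, -4, -8, -16, -32, -64, -128, …
g: a_k = 0, 4, -4, 16/3, -8, 64/5, -64/3, …
Product ⇒ symmetric product L₀, ord ≤ 2.
h₀' ⇒ L via d/dx closure of L₀.
L = 16 + (2 + 20·x)·Dx + (-1 + 4·x^2)·Dx^2  (order 2).
h: a_k = -8, -16, -80, -448/3, -1504/3, -4736/5, -40832/15, …
ICs: h(0) = -8, h′(0) = -16.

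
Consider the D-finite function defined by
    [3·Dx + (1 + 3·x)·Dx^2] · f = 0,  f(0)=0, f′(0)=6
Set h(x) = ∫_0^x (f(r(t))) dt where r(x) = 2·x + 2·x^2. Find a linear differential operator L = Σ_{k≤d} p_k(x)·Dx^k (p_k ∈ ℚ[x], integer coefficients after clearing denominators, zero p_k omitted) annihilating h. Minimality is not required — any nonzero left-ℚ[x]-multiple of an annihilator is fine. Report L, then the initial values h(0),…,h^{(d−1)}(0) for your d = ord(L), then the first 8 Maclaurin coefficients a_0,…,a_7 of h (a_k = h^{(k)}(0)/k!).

L = (4 + 12·x + 12·x^2)·Dx^2 + (1 + 8·x + 18·x^2 + 12·x^3)·Dx^3  (order 3).
h: a_k = 0, 0, 6, -8, 18, -252/5, 792/5, -3744/7, …
ICs: h(0) = 0, h′(0) = 0, h′′(0) = 12.

f: a_k = 0, 6, -9, 18, -81/2, 486/5, -243, 4374/7, …
L₀ from L_f via x↦r, Dx↦r'^{-1}Dx.
h=∫₀ˣh₀: take L = L₀·Dx.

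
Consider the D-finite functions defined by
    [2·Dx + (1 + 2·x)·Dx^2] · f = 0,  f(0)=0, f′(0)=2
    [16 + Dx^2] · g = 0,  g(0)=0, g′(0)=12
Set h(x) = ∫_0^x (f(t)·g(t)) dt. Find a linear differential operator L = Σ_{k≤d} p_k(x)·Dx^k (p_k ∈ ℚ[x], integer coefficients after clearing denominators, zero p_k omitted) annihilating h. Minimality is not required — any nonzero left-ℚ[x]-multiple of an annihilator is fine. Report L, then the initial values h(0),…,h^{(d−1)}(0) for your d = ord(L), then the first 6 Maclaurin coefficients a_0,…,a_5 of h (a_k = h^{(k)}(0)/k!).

L = (2688 + 27648·x + 93184·x^2 + 131072·x^3 + 65536·x^4)·Dx + (896 + 5888·x + 12288·x^2 + 8192·x^3)·Dx^2 + (408 + 3712·x + 11904·x^2 + 16384·x^3 + 8192·x^4)·Dx^3 + (56 + 368·x + 768·x^2 + 512·x^3)·Dx^4 + (15 + 124·x + 380·x^2 + 512·x^3 + 256·x^4)·Dx^5  (order 5).
h: a_k = 0, 0, 0, 8, -6, -32/5, …
ICs: h(0) = 0, h′(0) = 0, h′′(0) = 0, h′′′(0) = 48, h′′′′(0) = -144.

f: a_k = 0, 2, -2, 8/3, -4, 32/5, …
g: a_k = 0, 12, 0, -32, 0, 128/5, …
Product ⇒ symmetric product L₀, ord ≤ 4.
Integrate: L := L₀·Dx.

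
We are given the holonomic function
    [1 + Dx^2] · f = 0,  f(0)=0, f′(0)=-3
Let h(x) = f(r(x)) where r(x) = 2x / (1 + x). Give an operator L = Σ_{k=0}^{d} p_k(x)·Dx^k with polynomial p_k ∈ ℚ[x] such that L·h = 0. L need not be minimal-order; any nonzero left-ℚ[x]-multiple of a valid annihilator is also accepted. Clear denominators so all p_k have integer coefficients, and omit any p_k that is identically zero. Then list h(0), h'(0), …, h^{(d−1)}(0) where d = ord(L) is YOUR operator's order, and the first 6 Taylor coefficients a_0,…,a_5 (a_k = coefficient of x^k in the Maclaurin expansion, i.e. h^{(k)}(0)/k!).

L = 4 + (2 + 6·x + 6·x^2 + 2·x^3)·Dx + (1 + 4·x + 6·x^2 + 4·x^3 + x^4)·Dx^2  (order 2).
h: a_k = 0, -6, 6, -2, -6, 86/5, …
ICs: h(0) = 0, h′(0) = -6.

f: a_k = 0, -3, 0, 1/2, 0, -1/40, …
h₀=f(r): pull back L_f along r ⇒ L₀.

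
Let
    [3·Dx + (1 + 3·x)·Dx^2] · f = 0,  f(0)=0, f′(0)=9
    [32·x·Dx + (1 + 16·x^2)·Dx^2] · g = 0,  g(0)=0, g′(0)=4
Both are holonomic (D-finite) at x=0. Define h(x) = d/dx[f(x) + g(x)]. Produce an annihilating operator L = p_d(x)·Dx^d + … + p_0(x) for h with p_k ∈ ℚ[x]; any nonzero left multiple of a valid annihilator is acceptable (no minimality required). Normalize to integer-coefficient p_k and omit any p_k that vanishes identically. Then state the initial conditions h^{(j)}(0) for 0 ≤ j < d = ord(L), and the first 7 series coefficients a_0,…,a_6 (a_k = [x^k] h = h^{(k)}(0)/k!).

L = (-96 - 864·x + 4608·x^2 + 4608·x^3) + (-50 - 192·x + 672·x^2 + 9216·x^3 + 9216·x^4)·Dx + (-3 + 23·x + 96·x^2 + 512·x^3 + 2304·x^4 + 2304·x^5)·Dx^2  (order 2).
h: a_k = 13, -27, 17, -243, 1753, -2187, -9823, …
ICs: h(0) = 13, h′(0) = -27.

f: a_k = 0, 9, -27/2, 27, -243/4, 729/5, -729/2, …
g: a_k = 0, 4, 0, -64/3, 0, 1024/5, 0, …
L₀ := lclm(L_f,L_g); ord L₀ ≤ 2+2.
Differentiate: ansatz ord ≤ ord L₀ ⇒ L.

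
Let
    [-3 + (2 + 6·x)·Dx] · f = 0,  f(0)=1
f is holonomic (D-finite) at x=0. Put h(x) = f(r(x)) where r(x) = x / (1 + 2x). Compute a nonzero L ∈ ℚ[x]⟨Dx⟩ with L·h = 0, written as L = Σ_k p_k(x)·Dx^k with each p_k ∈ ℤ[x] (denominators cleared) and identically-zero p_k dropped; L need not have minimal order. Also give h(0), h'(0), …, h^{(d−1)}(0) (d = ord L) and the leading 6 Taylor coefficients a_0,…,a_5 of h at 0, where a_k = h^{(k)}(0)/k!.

f: a_k = 1, 3/2, -9/8, 27/16, -405/128, 1701/256, …
f∘r: x↦r, Dx↦Dx/r' in L_f ⇒ L₀.
L = -3 + (2 + 14·x + 20·x^2)·Dx  (order 1).
h: a_k = 1, 3/2, -33/8, 195/16, -4965/128, 33909/256, …
ICs: h(0) = 1.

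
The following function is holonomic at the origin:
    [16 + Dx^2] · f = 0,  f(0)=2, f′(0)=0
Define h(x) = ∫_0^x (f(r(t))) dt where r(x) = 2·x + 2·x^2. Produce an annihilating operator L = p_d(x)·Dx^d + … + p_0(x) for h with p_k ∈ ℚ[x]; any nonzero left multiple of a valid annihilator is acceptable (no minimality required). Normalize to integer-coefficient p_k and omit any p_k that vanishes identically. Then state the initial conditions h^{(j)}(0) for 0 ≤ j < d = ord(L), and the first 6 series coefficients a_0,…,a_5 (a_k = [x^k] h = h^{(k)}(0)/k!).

L = (64 + 384·x + 768·x^2 + 512·x^3)·Dx - 2·Dx^2 + (1 + 2·x)·Dx^3  (order 3).
h: a_k = 0, 2, 0, -64/3, -32, 832/15, …
ICs: h(0) = 0, h′(0) = 2, h′′(0) = 0.

f: a_k = 2, 0, -16, 0, 64/3, 0, …
L₀ from L_f via x↦r, Dx↦r'^{-1}Dx.
h=∫₀ˣh₀: take L = L₀·Dx.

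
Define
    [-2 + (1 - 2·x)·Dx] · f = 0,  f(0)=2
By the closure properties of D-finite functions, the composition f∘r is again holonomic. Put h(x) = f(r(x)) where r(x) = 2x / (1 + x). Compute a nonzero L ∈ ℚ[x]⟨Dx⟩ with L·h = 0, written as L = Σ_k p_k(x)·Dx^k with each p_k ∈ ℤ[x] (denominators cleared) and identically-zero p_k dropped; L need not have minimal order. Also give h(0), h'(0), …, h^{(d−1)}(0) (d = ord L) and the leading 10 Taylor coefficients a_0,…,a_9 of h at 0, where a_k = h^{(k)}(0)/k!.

L = 4 + (-1 + 2·x + 3·x^2)·Dx  (order 1).
h: a_k = 2, 8, 24, 72, 216, 648, 1944, 5832, 17496, 52488, …
ICs: h(0) = 2.

f: a_k = 2, 4, 8, 16, 32, 64, 128, 256, 512, 1024, …
Substitute x→r, Dx→(1/r')Dx; clear ⇒ L₀.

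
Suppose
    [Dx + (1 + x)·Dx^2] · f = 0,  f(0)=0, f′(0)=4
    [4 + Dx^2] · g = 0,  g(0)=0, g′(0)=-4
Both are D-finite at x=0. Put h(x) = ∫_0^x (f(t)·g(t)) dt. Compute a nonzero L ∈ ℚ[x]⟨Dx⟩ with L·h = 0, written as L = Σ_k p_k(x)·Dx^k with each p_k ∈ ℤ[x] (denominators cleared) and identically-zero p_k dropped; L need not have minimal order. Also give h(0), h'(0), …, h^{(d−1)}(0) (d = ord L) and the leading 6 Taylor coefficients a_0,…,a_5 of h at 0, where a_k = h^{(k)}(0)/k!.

L = (168 + 864·x + 1456·x^2 + 1024·x^3 + 256·x^4)·Dx + (112 + 368·x + 384·x^2 + 128·x^3)·Dx^2 + (102 + 464·x + 744·x^2 + 512·x^3 + 128·x^4)·Dx^3 + (28 + 92·x + 96·x^2 + 32·x^3)·Dx^4 + (15 + 62·x + 95·x^2 + 64·x^3 + 16·x^4)·Dx^5  (order 5).
h: a_k = 0, 0, 0, -16/3, 2, 16/15, …
ICs: h(0) = 0, h′(0) = 0, h′′(0) = 0, h′′′(0) = -32, h′′′′(0) = 48.

f: a_k = 0, 4, -2, 4/3, -1, 4/5, …
g: a_k = 0, -4, 0, 8/3, 0, -8/15, …
f·g: L₀ = L_f ⊗_s L_g, ord ≤ 2·2.
h=∫h₀ ⇒ L = L₀·Dx.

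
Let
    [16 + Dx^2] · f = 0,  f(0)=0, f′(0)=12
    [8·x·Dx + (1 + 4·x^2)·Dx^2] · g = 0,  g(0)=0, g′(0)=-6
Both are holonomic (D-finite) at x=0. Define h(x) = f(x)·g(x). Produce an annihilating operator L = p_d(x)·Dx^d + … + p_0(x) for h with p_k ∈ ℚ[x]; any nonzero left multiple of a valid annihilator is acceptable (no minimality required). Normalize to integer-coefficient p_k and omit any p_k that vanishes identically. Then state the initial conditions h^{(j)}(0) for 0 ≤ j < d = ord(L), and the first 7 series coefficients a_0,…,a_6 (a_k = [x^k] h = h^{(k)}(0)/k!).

f: a_k = 0, 12, 0, -32, 0, 128/5, 0, …
g: a_k = 0, -6, 0, 8, 0, -96/5, 0, …
h₀=f·g: eliminate ⇒ L₀, order ≤ 2·2.
L = (2560 + 29696·x^2 + 118784·x^4 + 262144·x^6 + 262144·x^8) + (1536·x + 14336·x^3 + 49152·x^5 + 65536·x^7)·Dx + (240 + 3008·x^2 + 13824·x^4 + 32768·x^6 + 32768·x^8)·Dx^2 + (96·x + 896·x^3 + 3072·x^5 + 4096·x^7)·Dx^3 + (5 + 72·x^2 + 400·x^4 + 1024·x^6 + 1024·x^8)·Dx^4  (order 4).
h: a_k = 0, 0, -72, 0, 288, 0, -640, …
ICs: h(0) = 0, h′(0) = 0, h′′(0) = -144, h′′′(0) = 0.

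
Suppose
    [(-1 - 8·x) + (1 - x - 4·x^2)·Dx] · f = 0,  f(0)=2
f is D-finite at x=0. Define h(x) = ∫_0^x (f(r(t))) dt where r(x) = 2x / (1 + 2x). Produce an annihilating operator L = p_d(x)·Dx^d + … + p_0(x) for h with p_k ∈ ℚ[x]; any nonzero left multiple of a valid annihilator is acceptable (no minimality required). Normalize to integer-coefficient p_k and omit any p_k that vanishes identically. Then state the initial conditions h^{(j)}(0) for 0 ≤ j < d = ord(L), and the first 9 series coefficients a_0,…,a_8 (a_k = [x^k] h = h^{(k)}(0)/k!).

L = (2 + 36·x)·Dx + (-1 - 4·x + 12·x^2 + 32·x^3)·Dx^2  (order 2).
h: a_k = 0, 2, 2, 32/3, 0, 512/5, -512/3, 10240/7, -4608, …
ICs: h(0) = 0, h′(0) = 2.

f: a_k = 2, 2, 10, 18, 58, 130, 362, 882, 2330, …
L₀ from L_f via x↦r, Dx↦r'^{-1}Dx.
h=∫₀ˣh₀: take L = L₀·Dx.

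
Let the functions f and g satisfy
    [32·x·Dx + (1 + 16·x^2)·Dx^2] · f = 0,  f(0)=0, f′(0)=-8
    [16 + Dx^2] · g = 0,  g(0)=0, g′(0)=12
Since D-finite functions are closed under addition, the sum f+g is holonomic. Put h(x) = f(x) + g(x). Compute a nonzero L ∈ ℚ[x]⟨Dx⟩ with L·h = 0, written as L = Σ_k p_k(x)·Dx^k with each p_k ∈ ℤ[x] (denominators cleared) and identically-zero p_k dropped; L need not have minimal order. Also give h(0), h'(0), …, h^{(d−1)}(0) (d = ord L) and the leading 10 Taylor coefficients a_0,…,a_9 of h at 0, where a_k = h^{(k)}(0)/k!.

L = (-5632·x + 114688·x^3 + 131072·x^5)·Dx + (-16 + 1792·x^2 + 36864·x^4 + 65536·x^6)·Dx^2 + (-352·x + 7168·x^3 + 8192·x^5)·Dx^3 + (-1 + 112·x^2 + 2304·x^4 + 4096·x^6)·Dx^4  (order 4).
h: a_k = 0, 4, 0, 32/3, 0, -384, 0, 490496/105, 0, -55048192/945, …
ICs: h(0) = 0, h′(0) = 4, h′′(0) = 0, h′′′(0) = 64.

f: a_k = 0, -8, 0, 128/3, 0, -2048/5, 0, 32768/7, 0, -524288/9, …
g: a_k = 0, 12, 0, -32, 0, 128/5, 0, -1024/105, 0, 2048/945, …
L₀ := lclm(L_f,L_g); ord L₀ ≤ 2+2.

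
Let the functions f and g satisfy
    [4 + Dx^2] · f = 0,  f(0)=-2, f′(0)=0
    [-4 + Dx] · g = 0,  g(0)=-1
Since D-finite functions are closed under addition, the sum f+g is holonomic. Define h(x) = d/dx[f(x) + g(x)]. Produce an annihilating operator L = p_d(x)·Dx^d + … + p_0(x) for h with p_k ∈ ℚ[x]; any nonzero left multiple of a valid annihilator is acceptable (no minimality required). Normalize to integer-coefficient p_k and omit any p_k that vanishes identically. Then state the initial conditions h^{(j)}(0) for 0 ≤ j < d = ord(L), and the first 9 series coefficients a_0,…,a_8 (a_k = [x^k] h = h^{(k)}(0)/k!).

f: a_k = -2, 0, 4, 0, -4/3, 0, 8/45, 0, -4/315, …
g: a_k = -1, -4, -8, -32/3, -32/3, -128/15, -256/45, -1024/315, -512/315, …
Weyl lclm of L_f,L_g ⇒ L₀ (ord ≤ 3).
Differentiate: ansatz ord ≤ ord L₀ ⇒ L.
L = 16 - 4·Dx + 4·Dx^2 - Dx^3  (order 3).
h: a_k = -4, -8, -32, -48, -128/3, -496/15, -1024/45, -1376/105, -2048/315, …
ICs: h(0) = -4, h′(0) = -8, h′′(0) = -64.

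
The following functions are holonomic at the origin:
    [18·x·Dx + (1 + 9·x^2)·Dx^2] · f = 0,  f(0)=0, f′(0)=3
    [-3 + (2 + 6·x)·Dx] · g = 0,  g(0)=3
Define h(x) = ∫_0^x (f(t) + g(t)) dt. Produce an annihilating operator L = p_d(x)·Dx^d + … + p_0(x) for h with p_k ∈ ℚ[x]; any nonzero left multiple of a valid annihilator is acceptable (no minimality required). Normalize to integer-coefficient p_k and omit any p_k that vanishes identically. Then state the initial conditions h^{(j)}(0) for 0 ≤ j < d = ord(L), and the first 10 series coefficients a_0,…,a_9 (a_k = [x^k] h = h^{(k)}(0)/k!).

f: a_k = 0, 3, 0, -9, 0, 243/5, 0, -2187/7, 0, 2187, …
g: a_k = 3, 9/2, -27/8, 81/16, -1215/128, 5103/256, -45927/1024, 216513/2048, -8444007/32768, 42220035/65536, …
h₀=f+g: left-lcm gives L₀, ord ≤ 3.
h=∫h₀ ⇒ L = L₀·Dx.
L = (-36 - 270·x + 972·x^2 + 1458·x^3)·Dx^2 + (-33 - 144·x + 270·x^2 + 3888·x^3 + 5103·x^4)·Dx^3 + (-2 + 18·x + 108·x^2 + 324·x^3 + 1134·x^4 + 1458·x^5)·Dx^4  (order 4).
h: a_k = 0, 3, 15/4, -9/8, -63/64, -243/128, 29241/2560, -6561/1024, -2963385/114688, -938223/32768, …
ICs: h(0) = 0, h′(0) = 3, h′′(0) = 15/2, h′′′(0) = -27/4.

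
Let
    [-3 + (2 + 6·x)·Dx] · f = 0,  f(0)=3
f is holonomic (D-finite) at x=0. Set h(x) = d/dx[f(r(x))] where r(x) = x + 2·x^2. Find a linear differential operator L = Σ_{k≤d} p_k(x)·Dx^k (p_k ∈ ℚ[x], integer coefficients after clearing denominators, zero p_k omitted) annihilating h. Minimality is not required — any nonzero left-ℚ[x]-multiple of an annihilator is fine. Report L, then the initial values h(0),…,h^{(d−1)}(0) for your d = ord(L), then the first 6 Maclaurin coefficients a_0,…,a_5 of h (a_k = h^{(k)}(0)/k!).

f: a_k = 3, 9/2, -27/8, 81/16, -1215/128, 5103/256, …
h₀=f(r): pull back L_f along r ⇒ L₀.
Derive L from L₀ (diff closure).
L = 5 + (-2 - 14·x - 36·x^2 - 48·x^3)·Dx  (order 1).
h: a_k = 9/2, 45/4, -405/16, 945/32, 6075/256, -100845/512, …
ICs: h(0) = 9/2.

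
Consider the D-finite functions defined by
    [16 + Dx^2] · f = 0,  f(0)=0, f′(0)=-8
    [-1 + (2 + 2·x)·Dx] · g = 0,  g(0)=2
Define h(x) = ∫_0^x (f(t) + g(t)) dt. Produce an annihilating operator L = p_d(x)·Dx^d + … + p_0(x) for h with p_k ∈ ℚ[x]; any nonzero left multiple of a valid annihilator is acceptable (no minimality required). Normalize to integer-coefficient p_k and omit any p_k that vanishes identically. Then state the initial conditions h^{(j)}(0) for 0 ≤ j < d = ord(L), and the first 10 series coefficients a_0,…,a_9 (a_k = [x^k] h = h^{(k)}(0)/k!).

f: a_k = 0, -8, 0, 64/3, 0, -256/15, 0, 2048/315, 0, -4096/2835, …
g: a_k = 2, 1, -1/4, 1/8, -5/64, 7/128, -21/512, 33/1024, -429/16384, 715/32768, …
h₀=f+g: left-lcm gives L₀, ord ≤ 3.
∫: right-multiply L₀ by Dx.
L = (-1072 - 2048·x - 1024·x^2)·Dx + (2016 + 6112·x + 6144·x^2 + 2048·x^3)·Dx^2 + (-67 - 128·x - 64·x^2)·Dx^3 + (126 + 382·x + 384·x^2 + 128·x^3)·Dx^4  (order 4).
h: a_k = 0, 2, -7/2, -1/12, 515/96, -1/64, -32663/11520, -3/512, 2107547/2580480, -143/49152, …
ICs: h(0) = 0, h′(0) = 2, h′′(0) = -7, h′′′(0) = -1/2.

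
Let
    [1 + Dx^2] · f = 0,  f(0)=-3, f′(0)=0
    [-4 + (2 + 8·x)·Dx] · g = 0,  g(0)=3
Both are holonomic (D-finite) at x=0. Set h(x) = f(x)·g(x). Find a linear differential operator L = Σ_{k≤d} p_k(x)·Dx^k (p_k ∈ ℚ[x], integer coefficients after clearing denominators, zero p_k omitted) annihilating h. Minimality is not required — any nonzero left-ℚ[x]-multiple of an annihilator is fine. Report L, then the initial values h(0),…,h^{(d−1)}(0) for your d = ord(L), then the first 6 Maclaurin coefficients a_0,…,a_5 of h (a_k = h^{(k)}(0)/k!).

f: a_k = -3, 0, 3/2, 0, -1/8, 0, …
g: a_k = 3, 6, -6, 12, -30, 84, …
Sym-product of L_f,L_g gives L₀ (≤ ord 2).
L = (13 + 8·x + 16·x^2) + (-4 - 16·x)·Dx + (1 + 8·x + 16·x^2)·Dx^2  (order 2).
h: a_k = -9, -18, 45/2, -27, 645/8, -939/4, …
ICs: h(0) = -9, h′(0) = -18.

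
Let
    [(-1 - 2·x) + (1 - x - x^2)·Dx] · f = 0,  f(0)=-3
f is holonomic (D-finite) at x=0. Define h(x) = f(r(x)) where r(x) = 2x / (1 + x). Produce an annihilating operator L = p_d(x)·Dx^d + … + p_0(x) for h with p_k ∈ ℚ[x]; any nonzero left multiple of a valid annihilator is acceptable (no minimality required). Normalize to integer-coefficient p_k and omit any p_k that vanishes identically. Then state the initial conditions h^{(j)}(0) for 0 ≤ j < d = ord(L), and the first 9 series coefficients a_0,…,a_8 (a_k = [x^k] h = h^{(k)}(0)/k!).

f: a_k = -3, -3, -6, -9, -15, -24, -39, -63, -102, …
h₀=f(r): pull back L_f along r ⇒ L₀.
L = (2 + 10·x) + (-1 - x + 5·x^2 + 5·x^3)·Dx  (order 1).
h: a_k = -3, -6, -18, -30, -90, -150, -450, -750, -2250, …
ICs: h(0) = -3.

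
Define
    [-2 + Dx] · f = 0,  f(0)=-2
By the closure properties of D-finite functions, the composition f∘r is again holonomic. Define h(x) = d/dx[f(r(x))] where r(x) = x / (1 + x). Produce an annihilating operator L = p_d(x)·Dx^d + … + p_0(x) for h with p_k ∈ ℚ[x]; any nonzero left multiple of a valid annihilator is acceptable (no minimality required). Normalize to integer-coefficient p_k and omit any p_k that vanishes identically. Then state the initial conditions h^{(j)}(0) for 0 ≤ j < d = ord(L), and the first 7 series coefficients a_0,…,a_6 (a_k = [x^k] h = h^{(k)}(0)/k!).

f: a_k = -2, -4, -4, -8/3, -4/3, -8/15, -8/45, …
Substitute x→r, Dx→(1/r')Dx; clear ⇒ L₀.
Differentiate: ansatz ord ≤ ord L₀ ⇒ L.
L = -2·x + (-1 - 2·x - x^2)·Dx  (order 1).
h: a_k = -4, 0, 4, -16/3, 4, -16/15, -20/9, …
ICs: h(0) = -4.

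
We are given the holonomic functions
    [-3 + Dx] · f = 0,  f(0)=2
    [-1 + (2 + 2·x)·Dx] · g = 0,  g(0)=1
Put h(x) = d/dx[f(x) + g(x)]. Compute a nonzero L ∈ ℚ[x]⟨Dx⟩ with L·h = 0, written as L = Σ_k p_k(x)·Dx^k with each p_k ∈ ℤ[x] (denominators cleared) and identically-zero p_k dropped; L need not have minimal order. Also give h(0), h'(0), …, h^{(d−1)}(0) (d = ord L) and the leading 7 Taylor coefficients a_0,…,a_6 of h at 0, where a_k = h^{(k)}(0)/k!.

f: a_k = 2, 6, 9, 9, 27/4, 81/20, 81/40, …
g: a_k = 1, 1/2, -1/8, 1/16, -5/128, 7/256, -21/1024, …
f+g: L₀ = lclm(L_f,L_g), ord ≤ 1+1.
h=h₀': d/dx-closure on L₀ ⇒ L.
L = (-27 - 18·x) + (-33 - 72·x - 36·x^2)·Dx + (14 + 26·x + 12·x^2)·Dx^2  (order 2).
h: a_k = 13/2, 71/4, 435/16, 859/32, 5219/256, 30789/2560, 63363/10240, …
ICs: h(0) = 13/2, h′(0) = 71/4.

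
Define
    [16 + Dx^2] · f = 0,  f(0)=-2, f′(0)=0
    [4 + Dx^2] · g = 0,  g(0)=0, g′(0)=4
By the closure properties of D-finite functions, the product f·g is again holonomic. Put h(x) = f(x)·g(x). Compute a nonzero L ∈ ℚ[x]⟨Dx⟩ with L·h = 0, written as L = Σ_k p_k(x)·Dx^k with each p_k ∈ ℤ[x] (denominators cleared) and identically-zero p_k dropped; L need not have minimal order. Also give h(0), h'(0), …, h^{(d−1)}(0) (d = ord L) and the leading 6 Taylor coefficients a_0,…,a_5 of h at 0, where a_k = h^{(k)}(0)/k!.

f: a_k = -2, 0, 16, 0, -64/3, 0, …
g: a_k = 0, 4, 0, -8/3, 0, 8/15, …
Product ⇒ symmetric product L₀, ord ≤ 4.
L = 144 + 40·Dx^2 + Dx^4  (order 4).
h: a_k = 0, -8, 0, 208/3, 0, -1936/15, …
ICs: h(0) = 0, h′(0) = -8, h′′(0) = 0, h′′′(0) = 416.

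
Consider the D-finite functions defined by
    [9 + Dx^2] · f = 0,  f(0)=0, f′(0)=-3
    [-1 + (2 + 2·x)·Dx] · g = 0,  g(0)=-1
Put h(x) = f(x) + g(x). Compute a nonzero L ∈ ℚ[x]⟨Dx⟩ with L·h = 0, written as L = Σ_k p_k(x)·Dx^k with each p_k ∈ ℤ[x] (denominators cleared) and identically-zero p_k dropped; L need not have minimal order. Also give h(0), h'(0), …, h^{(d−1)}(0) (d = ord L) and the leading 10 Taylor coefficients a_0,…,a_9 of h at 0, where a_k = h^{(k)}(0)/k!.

L = (-351 - 648·x - 324·x^2) + (630 + 1926·x + 1944·x^2 + 648·x^3)·Dx + (-39 - 72·x - 36·x^2)·Dx^2 + (70 + 214·x + 216·x^2 + 72·x^3)·Dx^3  (order 3).
h: a_k = -1, -7/2, 1/8, 71/16, 5/128, -2627/1280, 21/1024, 29949/71680, 429/32768, -149441/2293760, …
ICs: h(0) = -1, h′(0) = -7/2, h′′(0) = 1/4.

f: a_k = 0, -3, 0, 9/2, 0, -81/40, 0, 243/560, 0, -243/4480, …
g: a_k = -1, -1/2, 1/8, -1/16, 5/128, -7/256, 21/1024, -33/2048, 429/32768, -715/65536, …
Weyl lclm of L_f,L_g ⇒ L₀ (ord ≤ 3).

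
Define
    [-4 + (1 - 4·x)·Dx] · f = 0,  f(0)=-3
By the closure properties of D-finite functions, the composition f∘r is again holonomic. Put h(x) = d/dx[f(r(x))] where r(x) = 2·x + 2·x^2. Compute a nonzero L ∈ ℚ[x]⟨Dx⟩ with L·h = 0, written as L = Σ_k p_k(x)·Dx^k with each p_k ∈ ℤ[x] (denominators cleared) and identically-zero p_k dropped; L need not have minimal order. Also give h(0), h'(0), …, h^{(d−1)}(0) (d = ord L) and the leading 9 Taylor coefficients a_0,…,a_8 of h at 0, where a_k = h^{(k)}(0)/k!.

f: a_k = -3, -12, -48, -192, -768, -3072, -12288, -49152, -196608, …
L₀ from L_f via x↦r, Dx↦r'^{-1}Dx.
Derive L from L₀ (diff closure).
L = (18 + 48·x + 48·x^2) + (-1 + 6·x + 24·x^2 + 16·x^3)·Dx  (order 1).
h: a_k = -24, -432, -5760, -68352, -760320, -8119296, -84295680, -857309184, -8582823936, …
ICs: h(0) = -24.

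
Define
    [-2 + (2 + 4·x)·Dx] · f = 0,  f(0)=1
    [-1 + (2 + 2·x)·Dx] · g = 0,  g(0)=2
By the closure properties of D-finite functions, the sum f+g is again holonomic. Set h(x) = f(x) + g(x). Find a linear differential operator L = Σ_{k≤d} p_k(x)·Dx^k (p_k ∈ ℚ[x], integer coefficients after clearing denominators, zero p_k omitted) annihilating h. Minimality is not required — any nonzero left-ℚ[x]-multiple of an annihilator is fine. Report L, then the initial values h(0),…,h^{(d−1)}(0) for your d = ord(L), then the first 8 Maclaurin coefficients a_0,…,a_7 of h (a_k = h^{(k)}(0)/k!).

f: a_k = 1, 1, -1/2, 1/2, -5/8, 7/8, -21/16, 33/16, …
g: a_k = 2, 1, -1/4, 1/8, -5/64, 7/128, -21/512, 33/1024, …
Weyl lclm of L_f,L_g ⇒ L₀ (ord ≤ 2).
L = -1 + (3 + 4·x)·Dx + (2 + 6·x + 4·x^2)·Dx^2  (order 2).
h: a_k = 3, 2, -3/4, 5/8, -45/64, 119/128, -693/512, 2145/1024, …
ICs: h(0) = 3, h′(0) = 2.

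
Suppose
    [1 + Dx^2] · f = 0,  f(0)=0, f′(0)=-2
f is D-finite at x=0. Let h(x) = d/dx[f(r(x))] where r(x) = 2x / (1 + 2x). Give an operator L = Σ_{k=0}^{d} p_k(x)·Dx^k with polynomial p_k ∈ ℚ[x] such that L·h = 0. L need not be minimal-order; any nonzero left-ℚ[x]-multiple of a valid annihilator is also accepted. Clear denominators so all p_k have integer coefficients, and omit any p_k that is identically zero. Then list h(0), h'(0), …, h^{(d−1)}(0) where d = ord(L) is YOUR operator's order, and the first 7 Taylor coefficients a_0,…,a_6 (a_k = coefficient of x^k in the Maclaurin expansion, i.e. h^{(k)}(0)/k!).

L = (28 + 96·x + 96·x^2) + (12 + 72·x + 144·x^2 + 96·x^3)·Dx + (1 + 8·x + 24·x^2 + 32·x^3 + 16·x^4)·Dx^2  (order 2).
h: a_k = -4, 16, -40, 64, -8/3, -480, 110896/45, …
ICs: h(0) = -4, h′(0) = 16.

f: a_k = 0, -2, 0, 1/3, 0, -1/60, 0, …
f∘r: x↦r, Dx↦Dx/r' in L_f ⇒ L₀.
h₀' ⇒ L via d/dx closure of L₀.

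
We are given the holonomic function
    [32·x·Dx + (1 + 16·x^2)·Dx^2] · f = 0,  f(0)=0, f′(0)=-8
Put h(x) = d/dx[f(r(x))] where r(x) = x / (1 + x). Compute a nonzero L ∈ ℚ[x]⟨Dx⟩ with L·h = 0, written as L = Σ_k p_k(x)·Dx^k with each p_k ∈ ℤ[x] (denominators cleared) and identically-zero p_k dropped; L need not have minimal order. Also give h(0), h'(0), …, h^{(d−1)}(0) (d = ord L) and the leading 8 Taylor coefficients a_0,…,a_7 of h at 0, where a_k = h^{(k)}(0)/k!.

L = (2 + 34·x) + (1 + 2·x + 17·x^2)·Dx  (order 1).
h: a_k = -8, 16, 104, -480, -808, 9776, -5816, -154560, …
ICs: h(0) = -8.

f: a_k = 0, -8, 0, 128/3, 0, -2048/5, 0, 32768/7, …
h₀=f(r): pull back L_f along r ⇒ L₀.
h=h₀': d/dx-closure on L₀ ⇒ L.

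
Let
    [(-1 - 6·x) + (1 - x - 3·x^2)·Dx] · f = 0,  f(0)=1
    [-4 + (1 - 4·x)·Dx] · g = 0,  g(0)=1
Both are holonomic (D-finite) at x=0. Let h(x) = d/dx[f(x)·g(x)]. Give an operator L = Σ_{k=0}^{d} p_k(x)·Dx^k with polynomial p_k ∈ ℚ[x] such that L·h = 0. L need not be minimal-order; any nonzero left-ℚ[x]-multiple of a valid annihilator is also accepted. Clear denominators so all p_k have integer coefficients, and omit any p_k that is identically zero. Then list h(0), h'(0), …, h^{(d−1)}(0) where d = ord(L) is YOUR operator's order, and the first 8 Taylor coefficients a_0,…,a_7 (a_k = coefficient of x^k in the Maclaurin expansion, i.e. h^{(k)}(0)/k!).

L = (48 - 102·x - 354·x^2 + 192·x^3 + 1728·x^4) + (-5 + 27·x + 21·x^2 - 238·x^3 + 60·x^4 + 432·x^5)·Dx  (order 1).
h: a_k = 5, 48, 309, 1724, 8820, 42918, 201803, 926592, …
ICs: h(0) = 5.

f: a_k = 1, 1, 4, 7, 19, 40, 97, 217, …
g: a_k = 1, 4, 16, 64, 256, 1024, 4096, 16384, …
L₀ := L_f ⊗_s L_g (sym. prod.), ord ≤ 1.
h₀' ⇒ L via d/dx closure of L₀.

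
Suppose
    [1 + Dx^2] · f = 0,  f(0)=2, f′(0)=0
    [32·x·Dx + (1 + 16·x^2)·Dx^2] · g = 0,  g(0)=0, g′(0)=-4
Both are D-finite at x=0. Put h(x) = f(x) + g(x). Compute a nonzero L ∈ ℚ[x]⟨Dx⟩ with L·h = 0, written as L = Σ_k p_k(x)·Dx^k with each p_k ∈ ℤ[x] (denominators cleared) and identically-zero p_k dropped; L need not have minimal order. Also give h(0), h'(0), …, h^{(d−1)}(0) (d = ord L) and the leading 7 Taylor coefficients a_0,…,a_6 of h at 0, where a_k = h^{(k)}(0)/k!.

L = (-6112·x + 99328·x^3 + 8192·x^5)·Dx + (-31 + 1072·x^2 + 25344·x^4 + 4096·x^6)·Dx^2 + (-6112·x + 99328·x^3 + 8192·x^5)·Dx^3 + (-31 + 1072·x^2 + 25344·x^4 + 4096·x^6)·Dx^4  (order 4).
h: a_k = 2, -4, -1, 64/3, 1/12, -1024/5, -1/360, …
ICs: h(0) = 2, h′(0) = -4, h′′(0) = -2, h′′′(0) = 128.

f: a_k = 2, 0, -1, 0, 1/12, 0, -1/360, …
g: a_k = 0, -4, 0, 64/3, 0, -1024/5, 0, …
f+g: L₀ = lclm(L_f,L_g), ord ≤ 2+2.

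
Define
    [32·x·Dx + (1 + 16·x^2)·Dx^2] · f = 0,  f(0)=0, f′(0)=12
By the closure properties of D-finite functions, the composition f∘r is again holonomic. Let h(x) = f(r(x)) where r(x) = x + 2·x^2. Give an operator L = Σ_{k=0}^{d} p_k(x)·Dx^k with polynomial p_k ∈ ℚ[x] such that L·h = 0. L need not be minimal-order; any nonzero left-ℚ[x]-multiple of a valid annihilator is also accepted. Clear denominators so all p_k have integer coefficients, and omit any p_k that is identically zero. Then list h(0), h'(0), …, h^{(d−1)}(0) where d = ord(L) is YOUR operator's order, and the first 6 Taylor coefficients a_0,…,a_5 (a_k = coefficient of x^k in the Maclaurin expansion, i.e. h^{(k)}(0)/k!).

f: a_k = 0, 12, 0, -64, 0, 3072/5, …
f∘r: x↦r, Dx↦Dx/r' in L_f ⇒ L₀.
L = (-4 + 32·x + 256·x^2 + 768·x^3 + 768·x^4)·Dx + (1 + 4·x + 16·x^2 + 128·x^3 + 320·x^4 + 256·x^5)·Dx^2  (order 2).
h: a_k = 0, 12, 24, -64, -384, -768/5, …
ICs: h(0) = 0, h′(0) = 12.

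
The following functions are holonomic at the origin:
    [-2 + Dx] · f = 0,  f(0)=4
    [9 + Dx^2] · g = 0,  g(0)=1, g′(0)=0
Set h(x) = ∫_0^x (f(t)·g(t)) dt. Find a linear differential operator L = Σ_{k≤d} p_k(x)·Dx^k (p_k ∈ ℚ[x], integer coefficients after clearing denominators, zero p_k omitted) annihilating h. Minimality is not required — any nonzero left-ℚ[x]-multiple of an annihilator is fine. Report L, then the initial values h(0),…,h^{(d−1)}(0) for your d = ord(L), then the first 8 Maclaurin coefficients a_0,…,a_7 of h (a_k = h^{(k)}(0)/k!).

f: a_k = 4, 8, 8, 16/3, 8/3, 16/15, 16/45, 32/315, …
g: a_k = 1, 0, -9/2, 0, 27/8, 0, -81/80, 0, …
L₀ := L_f ⊗_s L_g (sym. prod.), ord ≤ 2.
h=∫₀ˣh₀: take L = L₀·Dx.
L = 13·Dx - 4·Dx^2 + Dx^3  (order 3).
h: a_k = 0, 4, 4, -10/3, -23/3, -119/30, 61/90, 407/252, …
ICs: h(0) = 0, h′(0) = 4, h′′(0) = 8.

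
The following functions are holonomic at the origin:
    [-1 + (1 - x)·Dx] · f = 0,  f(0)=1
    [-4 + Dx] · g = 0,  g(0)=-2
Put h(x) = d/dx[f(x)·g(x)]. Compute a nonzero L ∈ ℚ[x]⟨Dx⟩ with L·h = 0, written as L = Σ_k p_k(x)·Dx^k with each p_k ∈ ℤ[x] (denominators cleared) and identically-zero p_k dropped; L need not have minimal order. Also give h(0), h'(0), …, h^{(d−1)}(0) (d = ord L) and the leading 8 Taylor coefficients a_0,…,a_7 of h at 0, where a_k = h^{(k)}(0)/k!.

f: a_k = 1, 1, 1, 1, 1, 1, 1, 1, …
g: a_k = -2, -8, -16, -64/3, -64/3, -256/15, -512/45, -2048/315, …
f·g: L₀ = L_f ⊗_s L_g, ord ≤ 1·1.
Derive L from L₀ (diff closure).
L = (26 - 40·x + 16·x^2) + (-5 + 9·x - 4·x^2)·Dx  (order 1).
h: a_k = -10, -52, -142, -824/3, -1286/3, -1748/3, -32638/45, -269296/315, …
ICs: h(0) = -10.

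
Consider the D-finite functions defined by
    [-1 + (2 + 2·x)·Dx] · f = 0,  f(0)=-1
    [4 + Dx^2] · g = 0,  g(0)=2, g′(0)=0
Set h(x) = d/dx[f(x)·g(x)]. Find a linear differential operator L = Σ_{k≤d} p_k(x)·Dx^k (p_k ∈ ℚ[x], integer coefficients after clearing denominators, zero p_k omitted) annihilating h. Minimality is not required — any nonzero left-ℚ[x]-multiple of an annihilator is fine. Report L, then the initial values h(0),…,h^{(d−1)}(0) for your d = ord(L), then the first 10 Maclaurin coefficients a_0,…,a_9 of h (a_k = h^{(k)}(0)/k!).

L = (413 + 1344·x + 1696·x^2 + 1024·x^3 + 256·x^4) + (-52 - 180·x - 192·x^2 - 64·x^3)·Dx + (76 + 280·x + 396·x^2 + 256·x^3 + 64·x^4)·Dx^2  (order 2).
h: a_k = -1, 17/2, 45/8, -337/48, -905/384, 5281/3840, 26677/46080, -199649/645120, 112887/1146880, -20939279/185794560, …
ICs: h(0) = -1, h′(0) = 17/2.

f: a_k = -1, -1/2, 1/8, -1/16, 5/128, -7/256, 21/1024, -33/2048, 429/32768, -715/65536, …
g: a_k = 2, 0, -4, 0, 4/3, 0, -8/45, 0, 4/315, 0, …
h₀=f·g: eliminate ⇒ L₀, order ≤ 1·2.
Differentiate: ansatz ord ≤ ord L₀ ⇒ L.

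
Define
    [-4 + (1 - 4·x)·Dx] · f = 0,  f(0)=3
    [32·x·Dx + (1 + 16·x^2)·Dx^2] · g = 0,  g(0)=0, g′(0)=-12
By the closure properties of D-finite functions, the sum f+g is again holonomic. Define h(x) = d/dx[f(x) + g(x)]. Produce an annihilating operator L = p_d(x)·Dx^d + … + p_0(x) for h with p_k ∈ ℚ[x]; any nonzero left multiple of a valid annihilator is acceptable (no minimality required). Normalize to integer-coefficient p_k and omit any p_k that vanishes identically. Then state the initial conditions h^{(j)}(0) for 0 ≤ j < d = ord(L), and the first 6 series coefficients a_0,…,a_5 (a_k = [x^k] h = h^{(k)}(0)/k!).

L = (-32 + 512·x + 1536·x^2) + (16 - 32·x + 256·x^2 + 1536·x^3)·Dx + (-1 + 256·x^4)·Dx^2  (order 2).
h: a_k = 0, 96, 768, 3072, 12288, 73728, …
ICs: h(0) = 0, h′(0) = 96.

f: a_k = 3, 12, 48, 192, 768, 3072, …
g: a_k = 0, -12, 0, 64, 0, -3072/5, …
Weyl lclm of L_f,L_g ⇒ L₀ (ord ≤ 3).
h₀' ⇒ L via d/dx closure of L₀.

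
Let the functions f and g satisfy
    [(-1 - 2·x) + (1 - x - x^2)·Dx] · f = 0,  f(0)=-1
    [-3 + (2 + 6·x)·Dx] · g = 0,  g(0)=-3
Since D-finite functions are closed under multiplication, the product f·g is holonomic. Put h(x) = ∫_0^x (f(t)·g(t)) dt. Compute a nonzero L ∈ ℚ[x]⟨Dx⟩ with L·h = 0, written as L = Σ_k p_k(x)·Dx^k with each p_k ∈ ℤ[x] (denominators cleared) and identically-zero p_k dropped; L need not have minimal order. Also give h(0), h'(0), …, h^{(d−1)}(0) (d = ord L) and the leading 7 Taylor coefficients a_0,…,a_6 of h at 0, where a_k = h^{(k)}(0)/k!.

f: a_k = -1, -1, -2, -3, -5, -8, -13, …
g: a_k = -3, -9/2, 27/8, -81/16, 1215/128, -5103/256, 45927/1024, …
Sym-product of L_f,L_g gives L₀ (≤ ord 1).
h=∫h₀ ⇒ L = L₀·Dx.
L = (5 + 7·x + 9·x^2)·Dx + (-2 - 4·x + 8·x^2 + 6·x^3)·Dx^2  (order 2).
h: a_k = 0, 3, 15/4, 19/8, 315/64, 2217/640, 4859/512, …
ICs: h(0) = 0, h′(0) = 3.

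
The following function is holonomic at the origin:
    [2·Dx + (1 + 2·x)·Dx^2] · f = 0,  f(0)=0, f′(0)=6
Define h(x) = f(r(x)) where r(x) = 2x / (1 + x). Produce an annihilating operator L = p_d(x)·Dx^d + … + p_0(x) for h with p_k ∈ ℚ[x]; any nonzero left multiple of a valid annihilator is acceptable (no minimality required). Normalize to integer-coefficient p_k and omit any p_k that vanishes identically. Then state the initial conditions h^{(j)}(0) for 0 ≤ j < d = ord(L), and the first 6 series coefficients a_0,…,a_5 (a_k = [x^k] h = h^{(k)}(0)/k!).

f: a_k = 0, 6, -6, 8, -12, 96/5, …
L₀ from L_f via x↦r, Dx↦r'^{-1}Dx.
L = (6 + 10·x)·Dx + (1 + 6·x + 5·x^2)·Dx^2  (order 2).
h: a_k = 0, 12, -36, 124, -468, 9372/5, …
ICs: h(0) = 0, h′(0) = 12.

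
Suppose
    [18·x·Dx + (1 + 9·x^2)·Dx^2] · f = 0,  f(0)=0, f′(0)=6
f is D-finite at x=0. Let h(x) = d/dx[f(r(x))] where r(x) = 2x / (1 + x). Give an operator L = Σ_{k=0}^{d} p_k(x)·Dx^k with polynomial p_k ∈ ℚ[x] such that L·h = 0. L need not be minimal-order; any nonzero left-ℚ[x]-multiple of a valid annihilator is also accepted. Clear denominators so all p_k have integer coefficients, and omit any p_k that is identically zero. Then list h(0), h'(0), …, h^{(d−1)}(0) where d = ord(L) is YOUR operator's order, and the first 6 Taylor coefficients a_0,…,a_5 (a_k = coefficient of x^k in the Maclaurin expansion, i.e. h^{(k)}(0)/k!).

L = (2 + 74·x) + (1 + 2·x + 37·x^2)·Dx  (order 1).
h: a_k = 12, -24, -396, 1680, 11292, -84744, …
ICs: h(0) = 12.

f: a_k = 0, 6, 0, -18, 0, 486/5, …
Substitute x→r, Dx→(1/r')Dx; clear ⇒ L₀.
Differentiate: ansatz ord ≤ ord L₀ ⇒ L.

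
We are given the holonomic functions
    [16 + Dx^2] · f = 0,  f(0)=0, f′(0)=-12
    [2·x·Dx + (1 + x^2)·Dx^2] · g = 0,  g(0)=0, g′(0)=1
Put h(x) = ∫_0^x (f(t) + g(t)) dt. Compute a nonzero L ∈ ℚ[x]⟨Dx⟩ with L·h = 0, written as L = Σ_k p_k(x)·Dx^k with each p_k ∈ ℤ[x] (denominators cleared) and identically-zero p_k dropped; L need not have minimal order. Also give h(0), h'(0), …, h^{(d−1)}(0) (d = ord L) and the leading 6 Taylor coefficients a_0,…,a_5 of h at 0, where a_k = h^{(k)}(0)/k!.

L = (64·x + 704·x^3 + 256·x^5)·Dx^2 + (112 + 416·x^2 + 432·x^4 + 128·x^6)·Dx^3 + (4·x + 44·x^3 + 16·x^5)·Dx^4 + (7 + 26·x^2 + 27·x^4 + 8·x^6)·Dx^5  (order 5).
h: a_k = 0, 0, -11/2, 0, 95/12, 0, …
ICs: h(0) = 0, h′(0) = 0, h′′(0) = -11, h′′′(0) = 0, h′′′′(0) = 190.

f: a_k = 0, -12, 0, 32, 0, -128/5, …
g: a_k = 0, 1, 0, -1/3, 0, 1/5, …
Sum ⇒ L₀ = lclm(L_f,L_g) in ℚ(x)⟨Dx⟩.
∫: right-multiply L₀ by Dx.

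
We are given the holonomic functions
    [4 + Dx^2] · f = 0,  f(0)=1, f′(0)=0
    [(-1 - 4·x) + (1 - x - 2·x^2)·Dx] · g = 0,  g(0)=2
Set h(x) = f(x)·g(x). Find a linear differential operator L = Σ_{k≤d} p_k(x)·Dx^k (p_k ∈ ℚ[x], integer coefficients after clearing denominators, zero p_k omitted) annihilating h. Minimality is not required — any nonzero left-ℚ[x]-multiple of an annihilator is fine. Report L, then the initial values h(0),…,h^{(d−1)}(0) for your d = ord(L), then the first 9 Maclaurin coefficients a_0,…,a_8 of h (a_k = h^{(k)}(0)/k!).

L = (4·x + 8·x^2) + (2 + 8·x)·Dx + (-1 + x + 2·x^2)·Dx^2  (order 2).
h: a_k = 2, 2, 2, 6, 34/3, 70/3, 2062/45, 4162/45, 58006/315, …
ICs: h(0) = 2, h′(0) = 2.

f: a_k = 1, 0, -2, 0, 2/3, 0, -4/45, 0, 2/315, …
g: a_k = 2, 2, 6, 10, 22, 42, 86, 170, 342, …
Sym-product of L_f,L_g gives L₀ (≤ ord 2).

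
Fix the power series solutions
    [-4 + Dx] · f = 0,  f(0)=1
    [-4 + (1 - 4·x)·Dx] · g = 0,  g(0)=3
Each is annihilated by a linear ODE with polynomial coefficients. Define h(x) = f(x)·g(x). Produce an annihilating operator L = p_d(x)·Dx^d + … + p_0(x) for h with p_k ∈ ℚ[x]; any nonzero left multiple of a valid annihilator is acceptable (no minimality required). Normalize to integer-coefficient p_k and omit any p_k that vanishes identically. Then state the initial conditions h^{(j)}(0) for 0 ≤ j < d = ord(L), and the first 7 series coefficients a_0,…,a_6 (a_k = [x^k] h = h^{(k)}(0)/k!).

L = (8 - 16·x) + (-1 + 4·x)·Dx  (order 1).
h: a_k = 3, 24, 120, 512, 2080, 41728/5, 500992/15, …
ICs: h(0) = 3.

f: a_k = 1, 4, 8, 32/3, 32/3, 128/15, 256/45, …
g: a_k = 3, 12, 48, 192, 768, 3072, 12288, …
L₀ := L_f ⊗_s L_g (sym. prod.), ord ≤ 1.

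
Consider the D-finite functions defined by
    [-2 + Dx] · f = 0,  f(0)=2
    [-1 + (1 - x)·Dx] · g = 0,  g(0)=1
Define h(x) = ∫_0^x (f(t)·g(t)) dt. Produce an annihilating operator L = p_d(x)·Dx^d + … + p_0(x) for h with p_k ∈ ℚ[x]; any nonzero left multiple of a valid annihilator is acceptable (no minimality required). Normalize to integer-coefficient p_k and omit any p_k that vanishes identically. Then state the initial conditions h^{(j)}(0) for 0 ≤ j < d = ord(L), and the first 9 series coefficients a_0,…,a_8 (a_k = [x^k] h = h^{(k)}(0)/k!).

L = (3 - 2·x)·Dx + (-1 + x)·Dx^2  (order 2).
h: a_k = 0, 2, 3, 10/3, 19/6, 14/5, 109/45, 662/315, 155/84, …
ICs: h(0) = 0, h′(0) = 2.

f: a_k = 2, 4, 4, 8/3, 4/3, 8/15, 8/45, 16/315, 4/315, …
g: a_k = 1, 1, 1, 1, 1, 1, 1, 1, 1, …
h₀=f·g: eliminate ⇒ L₀, order ≤ 1·1.
h=∫h₀ ⇒ L = L₀·Dx.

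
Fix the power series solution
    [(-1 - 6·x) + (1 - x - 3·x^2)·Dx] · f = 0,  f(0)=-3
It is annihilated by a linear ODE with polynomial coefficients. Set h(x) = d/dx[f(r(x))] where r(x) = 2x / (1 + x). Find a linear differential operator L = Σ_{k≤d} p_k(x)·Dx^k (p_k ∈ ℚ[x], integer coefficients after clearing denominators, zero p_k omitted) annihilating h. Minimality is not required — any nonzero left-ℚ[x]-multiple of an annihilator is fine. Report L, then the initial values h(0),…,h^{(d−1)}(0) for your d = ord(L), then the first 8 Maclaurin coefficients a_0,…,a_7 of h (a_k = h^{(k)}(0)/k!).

f: a_k = -3, -3, -12, -21, -57, -120, -291, -651, …
h₀=f(r): pull back L_f along r ⇒ L₀.
h=h₀': d/dx-closure on L₀ ⇒ L.
L = (14 + 78·x + 546·x^2 + 338·x^3) + (-1 - 14·x + 182·x^3 + 169·x^4)·Dx  (order 1).
h: a_k = -6, -84, -234, -2184, -5070, -42588, -92274, -738192, …
ICs: h(0) = -6.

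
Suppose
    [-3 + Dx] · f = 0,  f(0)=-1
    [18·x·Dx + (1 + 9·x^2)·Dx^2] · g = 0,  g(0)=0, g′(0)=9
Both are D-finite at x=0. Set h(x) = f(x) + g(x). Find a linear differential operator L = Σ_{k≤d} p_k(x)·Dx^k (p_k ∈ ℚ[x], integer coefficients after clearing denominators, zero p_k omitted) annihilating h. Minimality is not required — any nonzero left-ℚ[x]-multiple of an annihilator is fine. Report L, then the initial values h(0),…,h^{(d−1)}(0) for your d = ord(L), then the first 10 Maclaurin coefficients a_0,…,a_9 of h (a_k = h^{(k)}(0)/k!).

L = (18 - 108·x - 162·x^2)·Dx + (-9 + 27·x + 27·x^2 - 81·x^3)·Dx^2 + (1 + 3·x + 9·x^2 + 27·x^3)·Dx^3  (order 3).
h: a_k = -1, 6, -9/2, -63/2, -27/8, 5751/40, -81/80, -525123/560, -729/4480, 29393037/4480, …
ICs: h(0) = -1, h′(0) = 6, h′′(0) = -9.

f: a_k = -1, -3, -9/2, -9/2, -27/8, -81/40, -81/80, -243/560, -729/4480, -243/4480, …
g: a_k = 0, 9, 0, -27, 0, 729/5, 0, -6561/7, 0, 6561, …
h₀=f+g: left-lcm gives L₀, ord ≤ 3.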